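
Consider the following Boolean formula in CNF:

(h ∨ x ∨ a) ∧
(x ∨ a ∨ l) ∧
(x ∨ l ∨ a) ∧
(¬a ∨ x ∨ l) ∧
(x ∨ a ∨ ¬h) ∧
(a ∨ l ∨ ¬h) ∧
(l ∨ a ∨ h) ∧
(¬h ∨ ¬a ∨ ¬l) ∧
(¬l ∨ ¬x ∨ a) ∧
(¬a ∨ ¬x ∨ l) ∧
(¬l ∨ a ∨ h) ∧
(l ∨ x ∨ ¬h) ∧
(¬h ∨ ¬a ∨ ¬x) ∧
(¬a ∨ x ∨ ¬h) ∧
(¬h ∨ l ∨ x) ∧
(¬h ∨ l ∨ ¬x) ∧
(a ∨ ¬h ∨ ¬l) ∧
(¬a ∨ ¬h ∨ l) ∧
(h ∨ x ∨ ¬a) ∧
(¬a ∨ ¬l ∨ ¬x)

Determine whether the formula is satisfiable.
No

No, the formula is not satisfiable.

No assignment of truth values to the variables can make all 20 clauses true simultaneously.

The formula is UNSAT (unsatisfiable).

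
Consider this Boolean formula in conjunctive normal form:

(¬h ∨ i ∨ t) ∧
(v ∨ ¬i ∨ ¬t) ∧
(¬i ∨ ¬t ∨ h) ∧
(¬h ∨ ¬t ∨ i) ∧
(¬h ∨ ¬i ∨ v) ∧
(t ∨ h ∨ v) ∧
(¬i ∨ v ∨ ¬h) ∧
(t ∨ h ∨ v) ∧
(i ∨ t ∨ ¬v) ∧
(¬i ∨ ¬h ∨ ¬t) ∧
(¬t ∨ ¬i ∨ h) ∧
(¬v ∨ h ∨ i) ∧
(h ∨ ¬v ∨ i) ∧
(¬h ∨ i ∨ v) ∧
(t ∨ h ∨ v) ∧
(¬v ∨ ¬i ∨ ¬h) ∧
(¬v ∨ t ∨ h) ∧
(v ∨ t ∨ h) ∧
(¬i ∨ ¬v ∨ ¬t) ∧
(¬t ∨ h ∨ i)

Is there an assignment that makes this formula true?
No

No, the formula is not satisfiable.

No assignment of truth values to the variables can make all 20 clauses true simultaneously.

The formula is UNSAT (unsatisfiable).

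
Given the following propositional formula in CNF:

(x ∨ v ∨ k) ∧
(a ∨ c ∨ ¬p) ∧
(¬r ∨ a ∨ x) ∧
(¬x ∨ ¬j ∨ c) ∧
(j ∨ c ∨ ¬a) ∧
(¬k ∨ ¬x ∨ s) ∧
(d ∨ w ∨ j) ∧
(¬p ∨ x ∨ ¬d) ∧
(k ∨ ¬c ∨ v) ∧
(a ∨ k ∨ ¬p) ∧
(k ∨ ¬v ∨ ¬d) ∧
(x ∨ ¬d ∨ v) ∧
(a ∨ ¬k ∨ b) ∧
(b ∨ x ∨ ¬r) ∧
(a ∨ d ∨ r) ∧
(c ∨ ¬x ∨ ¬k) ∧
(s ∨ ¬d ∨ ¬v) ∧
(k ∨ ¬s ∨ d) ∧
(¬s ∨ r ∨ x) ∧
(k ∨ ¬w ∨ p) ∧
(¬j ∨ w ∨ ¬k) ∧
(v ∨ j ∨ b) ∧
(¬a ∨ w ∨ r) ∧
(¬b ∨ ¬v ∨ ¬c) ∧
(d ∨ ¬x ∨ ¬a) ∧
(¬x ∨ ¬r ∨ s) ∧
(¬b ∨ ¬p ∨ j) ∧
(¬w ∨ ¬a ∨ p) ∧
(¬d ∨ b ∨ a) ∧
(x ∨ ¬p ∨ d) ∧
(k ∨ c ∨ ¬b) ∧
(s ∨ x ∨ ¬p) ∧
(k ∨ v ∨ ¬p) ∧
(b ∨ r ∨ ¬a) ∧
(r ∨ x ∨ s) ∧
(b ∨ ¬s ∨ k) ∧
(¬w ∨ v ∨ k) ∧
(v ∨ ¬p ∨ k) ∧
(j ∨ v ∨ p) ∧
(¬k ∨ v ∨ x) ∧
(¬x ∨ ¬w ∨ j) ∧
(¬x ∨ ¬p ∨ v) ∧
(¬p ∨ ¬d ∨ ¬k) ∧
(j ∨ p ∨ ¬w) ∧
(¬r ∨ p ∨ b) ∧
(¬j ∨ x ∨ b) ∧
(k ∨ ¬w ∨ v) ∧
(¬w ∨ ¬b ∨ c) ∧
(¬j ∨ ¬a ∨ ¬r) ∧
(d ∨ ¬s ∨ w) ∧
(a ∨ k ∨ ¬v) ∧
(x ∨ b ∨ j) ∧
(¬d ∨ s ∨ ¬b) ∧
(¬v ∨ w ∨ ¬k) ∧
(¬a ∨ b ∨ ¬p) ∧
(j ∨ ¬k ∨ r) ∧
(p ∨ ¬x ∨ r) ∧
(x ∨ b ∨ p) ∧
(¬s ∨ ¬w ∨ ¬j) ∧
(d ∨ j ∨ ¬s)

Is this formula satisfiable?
No

No, the formula is not satisfiable.

No assignment of truth values to the variables can make all 60 clauses true simultaneously.

The formula is UNSAT (unsatisfiable).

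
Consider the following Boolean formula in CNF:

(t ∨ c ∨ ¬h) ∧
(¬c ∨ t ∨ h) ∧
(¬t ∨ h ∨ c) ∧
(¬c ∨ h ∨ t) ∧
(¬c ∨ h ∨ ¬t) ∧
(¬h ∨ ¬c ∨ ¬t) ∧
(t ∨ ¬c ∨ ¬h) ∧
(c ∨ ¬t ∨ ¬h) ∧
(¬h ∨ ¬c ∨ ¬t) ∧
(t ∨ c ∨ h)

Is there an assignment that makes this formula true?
No

No, the formula is not satisfiable.

No assignment of truth values to the variables can make all 10 clauses true simultaneously.

The formula is UNSAT (unsatisfiable).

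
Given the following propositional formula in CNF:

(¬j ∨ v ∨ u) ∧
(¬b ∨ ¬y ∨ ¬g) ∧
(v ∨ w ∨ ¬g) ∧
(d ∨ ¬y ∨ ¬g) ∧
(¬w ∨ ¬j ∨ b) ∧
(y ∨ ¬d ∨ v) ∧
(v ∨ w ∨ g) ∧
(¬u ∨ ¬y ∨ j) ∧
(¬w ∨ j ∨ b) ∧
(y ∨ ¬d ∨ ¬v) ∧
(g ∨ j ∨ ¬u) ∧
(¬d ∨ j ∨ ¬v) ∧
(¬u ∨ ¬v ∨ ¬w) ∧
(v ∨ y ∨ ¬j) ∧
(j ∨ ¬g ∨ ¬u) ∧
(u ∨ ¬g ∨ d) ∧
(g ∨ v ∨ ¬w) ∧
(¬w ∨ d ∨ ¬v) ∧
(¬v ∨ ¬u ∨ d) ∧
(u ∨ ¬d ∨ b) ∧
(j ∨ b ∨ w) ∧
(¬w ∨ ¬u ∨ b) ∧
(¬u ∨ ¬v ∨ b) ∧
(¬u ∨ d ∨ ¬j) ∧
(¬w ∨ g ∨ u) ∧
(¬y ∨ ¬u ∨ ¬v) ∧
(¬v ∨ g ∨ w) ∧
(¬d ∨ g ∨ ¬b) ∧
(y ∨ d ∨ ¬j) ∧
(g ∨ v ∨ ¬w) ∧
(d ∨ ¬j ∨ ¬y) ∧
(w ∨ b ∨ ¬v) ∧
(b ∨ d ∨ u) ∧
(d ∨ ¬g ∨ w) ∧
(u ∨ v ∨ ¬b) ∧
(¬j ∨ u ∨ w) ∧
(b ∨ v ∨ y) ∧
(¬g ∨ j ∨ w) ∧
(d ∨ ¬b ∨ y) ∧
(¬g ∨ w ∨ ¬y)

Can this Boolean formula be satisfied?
No

No, the formula is not satisfiable.

No assignment of truth values to the variables can make all 40 clauses true simultaneously.

The formula is UNSAT (unsatisfiable).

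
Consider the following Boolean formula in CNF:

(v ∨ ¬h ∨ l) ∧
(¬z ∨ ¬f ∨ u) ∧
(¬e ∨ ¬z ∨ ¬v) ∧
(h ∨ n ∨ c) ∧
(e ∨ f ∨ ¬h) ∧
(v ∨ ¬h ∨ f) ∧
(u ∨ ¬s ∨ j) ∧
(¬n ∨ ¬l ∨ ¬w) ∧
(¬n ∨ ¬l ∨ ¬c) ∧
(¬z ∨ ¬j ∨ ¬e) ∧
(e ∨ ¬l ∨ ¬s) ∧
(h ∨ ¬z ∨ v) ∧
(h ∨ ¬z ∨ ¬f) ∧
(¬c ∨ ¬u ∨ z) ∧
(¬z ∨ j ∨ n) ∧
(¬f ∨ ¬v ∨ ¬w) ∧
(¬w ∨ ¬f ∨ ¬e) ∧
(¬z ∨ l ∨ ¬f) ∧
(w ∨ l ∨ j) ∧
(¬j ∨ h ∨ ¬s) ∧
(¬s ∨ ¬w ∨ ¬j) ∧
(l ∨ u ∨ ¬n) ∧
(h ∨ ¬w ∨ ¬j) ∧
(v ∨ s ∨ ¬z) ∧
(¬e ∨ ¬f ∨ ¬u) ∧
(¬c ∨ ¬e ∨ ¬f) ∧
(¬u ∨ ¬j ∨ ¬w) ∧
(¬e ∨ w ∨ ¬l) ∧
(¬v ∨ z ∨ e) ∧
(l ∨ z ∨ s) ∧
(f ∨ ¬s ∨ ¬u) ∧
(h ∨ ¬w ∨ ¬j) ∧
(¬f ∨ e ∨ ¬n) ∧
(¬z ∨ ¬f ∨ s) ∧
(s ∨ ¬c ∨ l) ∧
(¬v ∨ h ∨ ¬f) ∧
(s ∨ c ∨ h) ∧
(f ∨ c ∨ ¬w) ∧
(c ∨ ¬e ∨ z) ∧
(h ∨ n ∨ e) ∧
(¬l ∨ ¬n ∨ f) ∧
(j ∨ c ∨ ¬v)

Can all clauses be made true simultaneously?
Yes

Yes, the formula is satisfiable.

One satisfying assignment is: c=False, n=False, z=False, v=False, j=False, l=True, u=False, f=True, e=False, w=False, s=False, h=True

Verification: With this assignment, all 42 clauses evaluate to true.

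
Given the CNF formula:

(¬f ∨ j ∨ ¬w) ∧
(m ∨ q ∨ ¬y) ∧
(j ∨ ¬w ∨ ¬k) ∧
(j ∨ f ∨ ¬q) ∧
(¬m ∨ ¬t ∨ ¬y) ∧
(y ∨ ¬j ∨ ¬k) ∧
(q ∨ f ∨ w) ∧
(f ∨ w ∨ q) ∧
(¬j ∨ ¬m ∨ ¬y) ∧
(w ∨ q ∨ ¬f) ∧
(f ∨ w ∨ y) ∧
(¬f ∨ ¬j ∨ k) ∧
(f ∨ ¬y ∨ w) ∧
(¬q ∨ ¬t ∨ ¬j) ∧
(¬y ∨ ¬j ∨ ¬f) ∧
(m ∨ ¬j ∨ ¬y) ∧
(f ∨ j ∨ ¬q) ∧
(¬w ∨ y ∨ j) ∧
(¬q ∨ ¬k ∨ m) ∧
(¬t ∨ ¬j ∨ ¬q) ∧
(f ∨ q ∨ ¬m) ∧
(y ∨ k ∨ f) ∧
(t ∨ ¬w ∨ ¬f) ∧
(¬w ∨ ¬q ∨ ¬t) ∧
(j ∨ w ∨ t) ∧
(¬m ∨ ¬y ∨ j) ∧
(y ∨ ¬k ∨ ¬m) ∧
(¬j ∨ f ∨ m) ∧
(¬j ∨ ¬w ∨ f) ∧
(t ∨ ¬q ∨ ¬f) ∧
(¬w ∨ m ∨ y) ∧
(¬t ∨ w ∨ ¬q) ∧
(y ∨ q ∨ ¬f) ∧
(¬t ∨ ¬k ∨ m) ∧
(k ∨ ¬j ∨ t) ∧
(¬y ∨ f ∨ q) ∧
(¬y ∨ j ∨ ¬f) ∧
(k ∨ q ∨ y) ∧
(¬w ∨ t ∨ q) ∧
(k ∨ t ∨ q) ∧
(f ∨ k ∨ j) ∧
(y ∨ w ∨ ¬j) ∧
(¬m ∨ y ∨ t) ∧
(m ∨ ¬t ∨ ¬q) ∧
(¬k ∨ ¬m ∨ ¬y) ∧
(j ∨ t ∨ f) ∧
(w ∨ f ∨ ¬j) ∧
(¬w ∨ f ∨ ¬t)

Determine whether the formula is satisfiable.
No

No, the formula is not satisfiable.

No assignment of truth values to the variables can make all 48 clauses true simultaneously.

The formula is UNSAT (unsatisfiable).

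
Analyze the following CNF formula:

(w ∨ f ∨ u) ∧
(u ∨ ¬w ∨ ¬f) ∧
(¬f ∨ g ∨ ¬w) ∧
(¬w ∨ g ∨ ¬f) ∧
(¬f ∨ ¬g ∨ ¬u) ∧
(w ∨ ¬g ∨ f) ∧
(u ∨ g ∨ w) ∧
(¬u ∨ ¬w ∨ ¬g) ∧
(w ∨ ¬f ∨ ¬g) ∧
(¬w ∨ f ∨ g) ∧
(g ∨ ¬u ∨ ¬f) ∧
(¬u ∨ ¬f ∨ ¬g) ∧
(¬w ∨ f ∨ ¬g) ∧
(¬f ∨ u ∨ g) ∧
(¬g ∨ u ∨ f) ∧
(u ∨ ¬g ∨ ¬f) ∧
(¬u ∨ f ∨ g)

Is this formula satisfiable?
No

No, the formula is not satisfiable.

No assignment of truth values to the variables can make all 17 clauses true simultaneously.

The formula is UNSAT (unsatisfiable).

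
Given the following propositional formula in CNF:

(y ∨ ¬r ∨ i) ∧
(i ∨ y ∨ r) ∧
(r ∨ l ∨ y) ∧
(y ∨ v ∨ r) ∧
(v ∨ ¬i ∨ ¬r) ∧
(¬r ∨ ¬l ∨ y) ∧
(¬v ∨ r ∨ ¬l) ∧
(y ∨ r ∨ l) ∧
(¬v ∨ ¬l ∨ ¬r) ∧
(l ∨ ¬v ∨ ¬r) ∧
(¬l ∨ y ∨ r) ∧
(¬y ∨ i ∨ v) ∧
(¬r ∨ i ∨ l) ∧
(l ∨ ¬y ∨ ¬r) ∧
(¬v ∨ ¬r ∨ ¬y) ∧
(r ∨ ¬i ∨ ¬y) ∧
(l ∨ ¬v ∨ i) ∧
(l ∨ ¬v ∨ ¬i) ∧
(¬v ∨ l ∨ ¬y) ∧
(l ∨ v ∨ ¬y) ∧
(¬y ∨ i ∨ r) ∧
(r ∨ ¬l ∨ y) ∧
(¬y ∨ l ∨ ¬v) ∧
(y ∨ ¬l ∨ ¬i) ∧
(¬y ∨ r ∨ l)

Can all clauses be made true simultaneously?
No

No, the formula is not satisfiable.

No assignment of truth values to the variables can make all 25 clauses true simultaneously.

The formula is UNSAT (unsatisfiable).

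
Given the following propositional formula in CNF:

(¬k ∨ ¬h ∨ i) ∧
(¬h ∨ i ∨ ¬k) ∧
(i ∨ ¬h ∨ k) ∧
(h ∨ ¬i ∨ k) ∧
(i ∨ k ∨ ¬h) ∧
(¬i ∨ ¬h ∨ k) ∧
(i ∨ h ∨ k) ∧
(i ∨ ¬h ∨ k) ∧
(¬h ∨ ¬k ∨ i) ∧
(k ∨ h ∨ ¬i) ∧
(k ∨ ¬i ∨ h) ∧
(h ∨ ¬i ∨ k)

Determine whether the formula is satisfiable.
Yes

Yes, the formula is satisfiable.

One satisfying assignment is: i=True, k=True, h=True

Verification: With this assignment, all 12 clauses evaluate to true.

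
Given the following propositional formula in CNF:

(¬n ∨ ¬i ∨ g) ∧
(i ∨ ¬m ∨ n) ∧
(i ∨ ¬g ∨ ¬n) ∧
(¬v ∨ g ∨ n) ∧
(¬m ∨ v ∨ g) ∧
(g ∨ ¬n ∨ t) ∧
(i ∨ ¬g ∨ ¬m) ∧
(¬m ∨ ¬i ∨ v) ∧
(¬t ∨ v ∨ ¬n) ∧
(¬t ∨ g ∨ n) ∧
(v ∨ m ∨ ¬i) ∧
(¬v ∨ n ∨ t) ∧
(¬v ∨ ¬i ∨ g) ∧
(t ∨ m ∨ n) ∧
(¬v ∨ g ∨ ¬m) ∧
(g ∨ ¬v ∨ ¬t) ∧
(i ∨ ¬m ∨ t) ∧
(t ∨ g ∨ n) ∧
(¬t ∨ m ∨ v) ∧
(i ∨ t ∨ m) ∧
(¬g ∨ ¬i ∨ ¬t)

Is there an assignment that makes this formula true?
Yes

Yes, the formula is satisfiable.

One satisfying assignment is: g=True, i=False, n=False, v=True, t=True, m=False

Verification: With this assignment, all 21 clauses evaluate to true.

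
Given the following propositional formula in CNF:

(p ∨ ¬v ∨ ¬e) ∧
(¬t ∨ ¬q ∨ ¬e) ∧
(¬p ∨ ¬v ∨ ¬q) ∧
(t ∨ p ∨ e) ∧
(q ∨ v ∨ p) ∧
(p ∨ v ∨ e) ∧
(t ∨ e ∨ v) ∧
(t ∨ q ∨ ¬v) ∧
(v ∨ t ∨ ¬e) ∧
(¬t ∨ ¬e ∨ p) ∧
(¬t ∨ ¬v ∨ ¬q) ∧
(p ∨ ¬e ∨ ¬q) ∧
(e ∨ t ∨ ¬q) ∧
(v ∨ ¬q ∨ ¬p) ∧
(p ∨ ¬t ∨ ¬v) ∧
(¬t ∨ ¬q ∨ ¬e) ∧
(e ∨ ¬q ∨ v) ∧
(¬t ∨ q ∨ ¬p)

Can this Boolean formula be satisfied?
No

No, the formula is not satisfiable.

No assignment of truth values to the variables can make all 18 clauses true simultaneously.

The formula is UNSAT (unsatisfiable).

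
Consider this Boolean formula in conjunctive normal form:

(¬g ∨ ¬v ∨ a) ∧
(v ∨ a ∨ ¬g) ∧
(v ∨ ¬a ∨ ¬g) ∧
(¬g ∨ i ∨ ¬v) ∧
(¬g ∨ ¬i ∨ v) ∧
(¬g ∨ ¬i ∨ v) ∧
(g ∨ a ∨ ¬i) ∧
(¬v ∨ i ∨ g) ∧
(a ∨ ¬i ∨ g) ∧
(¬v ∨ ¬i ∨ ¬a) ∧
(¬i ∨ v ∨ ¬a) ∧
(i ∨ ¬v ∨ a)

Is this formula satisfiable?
Yes

Yes, the formula is satisfiable.

One satisfying assignment is: g=False, a=False, v=False, i=False

Verification: With this assignment, all 12 clauses evaluate to true.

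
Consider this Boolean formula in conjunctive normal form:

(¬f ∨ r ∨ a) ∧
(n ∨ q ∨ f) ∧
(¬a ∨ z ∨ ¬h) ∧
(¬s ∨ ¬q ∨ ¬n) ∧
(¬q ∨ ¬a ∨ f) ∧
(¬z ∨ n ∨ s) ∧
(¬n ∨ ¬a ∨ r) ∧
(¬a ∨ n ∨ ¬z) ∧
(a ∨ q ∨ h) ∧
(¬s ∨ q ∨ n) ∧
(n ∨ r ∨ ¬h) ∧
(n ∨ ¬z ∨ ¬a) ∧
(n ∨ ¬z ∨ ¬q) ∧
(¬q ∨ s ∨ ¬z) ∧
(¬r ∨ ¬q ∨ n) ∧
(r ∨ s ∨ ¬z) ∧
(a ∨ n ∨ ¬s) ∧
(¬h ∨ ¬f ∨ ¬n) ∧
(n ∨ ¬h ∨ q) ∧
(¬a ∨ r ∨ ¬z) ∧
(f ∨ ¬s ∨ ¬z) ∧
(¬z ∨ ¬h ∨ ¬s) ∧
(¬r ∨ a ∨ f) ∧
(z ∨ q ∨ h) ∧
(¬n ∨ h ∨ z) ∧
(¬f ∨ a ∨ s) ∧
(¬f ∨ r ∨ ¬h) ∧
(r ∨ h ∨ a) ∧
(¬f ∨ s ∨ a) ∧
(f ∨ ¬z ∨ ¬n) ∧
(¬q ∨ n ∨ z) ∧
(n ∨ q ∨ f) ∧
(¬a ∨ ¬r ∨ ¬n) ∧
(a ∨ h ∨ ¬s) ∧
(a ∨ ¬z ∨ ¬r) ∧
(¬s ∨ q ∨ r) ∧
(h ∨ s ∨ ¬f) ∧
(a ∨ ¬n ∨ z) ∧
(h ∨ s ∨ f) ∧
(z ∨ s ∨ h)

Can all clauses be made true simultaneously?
No

No, the formula is not satisfiable.

No assignment of truth values to the variables can make all 40 clauses true simultaneously.

The formula is UNSAT (unsatisfiable).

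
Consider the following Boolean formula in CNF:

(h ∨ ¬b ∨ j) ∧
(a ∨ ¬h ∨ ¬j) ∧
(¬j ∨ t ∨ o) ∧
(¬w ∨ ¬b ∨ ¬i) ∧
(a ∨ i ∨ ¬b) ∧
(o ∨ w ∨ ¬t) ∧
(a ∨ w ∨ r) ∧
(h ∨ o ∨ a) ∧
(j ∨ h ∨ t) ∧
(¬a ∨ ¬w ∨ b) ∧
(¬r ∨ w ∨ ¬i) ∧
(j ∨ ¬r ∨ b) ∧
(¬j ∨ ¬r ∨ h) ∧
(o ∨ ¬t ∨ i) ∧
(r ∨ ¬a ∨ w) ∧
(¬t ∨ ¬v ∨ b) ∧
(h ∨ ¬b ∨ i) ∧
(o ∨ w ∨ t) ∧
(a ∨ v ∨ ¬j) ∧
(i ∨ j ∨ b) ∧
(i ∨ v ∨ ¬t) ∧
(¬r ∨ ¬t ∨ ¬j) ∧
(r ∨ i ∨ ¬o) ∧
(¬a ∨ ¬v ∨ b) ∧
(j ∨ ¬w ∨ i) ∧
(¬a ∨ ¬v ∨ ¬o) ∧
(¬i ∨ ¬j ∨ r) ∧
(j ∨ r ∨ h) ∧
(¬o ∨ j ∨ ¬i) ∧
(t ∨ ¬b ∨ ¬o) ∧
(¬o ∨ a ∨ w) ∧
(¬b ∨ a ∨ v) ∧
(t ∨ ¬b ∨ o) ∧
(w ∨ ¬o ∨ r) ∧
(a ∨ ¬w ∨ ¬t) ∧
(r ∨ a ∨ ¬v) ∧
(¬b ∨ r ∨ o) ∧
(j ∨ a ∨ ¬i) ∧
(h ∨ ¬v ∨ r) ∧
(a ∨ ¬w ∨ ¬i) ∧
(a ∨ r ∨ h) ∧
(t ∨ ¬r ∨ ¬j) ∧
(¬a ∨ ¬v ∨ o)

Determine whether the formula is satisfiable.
No

No, the formula is not satisfiable.

No assignment of truth values to the variables can make all 43 clauses true simultaneously.

The formula is UNSAT (unsatisfiable).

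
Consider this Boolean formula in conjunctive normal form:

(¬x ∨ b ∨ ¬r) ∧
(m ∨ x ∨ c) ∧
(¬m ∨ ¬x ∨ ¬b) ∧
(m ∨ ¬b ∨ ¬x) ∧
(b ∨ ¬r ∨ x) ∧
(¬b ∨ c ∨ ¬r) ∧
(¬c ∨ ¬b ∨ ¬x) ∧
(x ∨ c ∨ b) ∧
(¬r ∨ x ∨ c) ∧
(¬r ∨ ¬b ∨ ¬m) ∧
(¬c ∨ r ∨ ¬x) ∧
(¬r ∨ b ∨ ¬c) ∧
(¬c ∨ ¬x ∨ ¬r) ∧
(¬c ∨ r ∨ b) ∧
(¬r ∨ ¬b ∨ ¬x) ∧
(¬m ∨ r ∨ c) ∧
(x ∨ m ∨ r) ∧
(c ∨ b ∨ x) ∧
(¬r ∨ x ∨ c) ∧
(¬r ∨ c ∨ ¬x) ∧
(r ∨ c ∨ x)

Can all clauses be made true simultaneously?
Yes

Yes, the formula is satisfiable.

One satisfying assignment is: x=False, b=True, c=True, m=False, r=True

Verification: With this assignment, all 21 clauses evaluate to true.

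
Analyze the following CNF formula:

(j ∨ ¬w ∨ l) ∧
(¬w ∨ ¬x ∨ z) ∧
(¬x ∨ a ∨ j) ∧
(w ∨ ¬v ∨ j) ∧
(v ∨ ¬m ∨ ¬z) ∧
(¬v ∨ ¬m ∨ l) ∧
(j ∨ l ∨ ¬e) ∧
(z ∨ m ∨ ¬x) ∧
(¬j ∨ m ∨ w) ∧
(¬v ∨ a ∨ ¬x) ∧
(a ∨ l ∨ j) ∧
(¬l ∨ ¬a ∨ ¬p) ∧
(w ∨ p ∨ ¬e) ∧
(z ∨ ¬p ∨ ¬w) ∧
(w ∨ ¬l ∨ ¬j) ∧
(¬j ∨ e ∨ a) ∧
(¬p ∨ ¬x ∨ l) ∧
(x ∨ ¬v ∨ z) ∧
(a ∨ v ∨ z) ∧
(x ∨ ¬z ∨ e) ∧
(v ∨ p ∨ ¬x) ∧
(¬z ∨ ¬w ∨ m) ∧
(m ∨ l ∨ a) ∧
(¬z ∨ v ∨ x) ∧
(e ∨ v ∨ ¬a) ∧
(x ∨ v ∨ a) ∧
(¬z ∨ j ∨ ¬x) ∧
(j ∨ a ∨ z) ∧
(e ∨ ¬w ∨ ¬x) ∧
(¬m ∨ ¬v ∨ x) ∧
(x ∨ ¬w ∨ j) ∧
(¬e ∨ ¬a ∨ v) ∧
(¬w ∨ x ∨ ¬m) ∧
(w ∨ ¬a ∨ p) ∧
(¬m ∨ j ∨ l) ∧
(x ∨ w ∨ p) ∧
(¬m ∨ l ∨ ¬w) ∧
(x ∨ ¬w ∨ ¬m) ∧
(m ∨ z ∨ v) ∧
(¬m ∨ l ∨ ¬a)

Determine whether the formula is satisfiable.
Yes

Yes, the formula is satisfiable.

One satisfying assignment is: m=True, j=True, z=True, w=True, e=True, a=True, v=True, x=True, l=True, p=False

Verification: With this assignment, all 40 clauses evaluate to true.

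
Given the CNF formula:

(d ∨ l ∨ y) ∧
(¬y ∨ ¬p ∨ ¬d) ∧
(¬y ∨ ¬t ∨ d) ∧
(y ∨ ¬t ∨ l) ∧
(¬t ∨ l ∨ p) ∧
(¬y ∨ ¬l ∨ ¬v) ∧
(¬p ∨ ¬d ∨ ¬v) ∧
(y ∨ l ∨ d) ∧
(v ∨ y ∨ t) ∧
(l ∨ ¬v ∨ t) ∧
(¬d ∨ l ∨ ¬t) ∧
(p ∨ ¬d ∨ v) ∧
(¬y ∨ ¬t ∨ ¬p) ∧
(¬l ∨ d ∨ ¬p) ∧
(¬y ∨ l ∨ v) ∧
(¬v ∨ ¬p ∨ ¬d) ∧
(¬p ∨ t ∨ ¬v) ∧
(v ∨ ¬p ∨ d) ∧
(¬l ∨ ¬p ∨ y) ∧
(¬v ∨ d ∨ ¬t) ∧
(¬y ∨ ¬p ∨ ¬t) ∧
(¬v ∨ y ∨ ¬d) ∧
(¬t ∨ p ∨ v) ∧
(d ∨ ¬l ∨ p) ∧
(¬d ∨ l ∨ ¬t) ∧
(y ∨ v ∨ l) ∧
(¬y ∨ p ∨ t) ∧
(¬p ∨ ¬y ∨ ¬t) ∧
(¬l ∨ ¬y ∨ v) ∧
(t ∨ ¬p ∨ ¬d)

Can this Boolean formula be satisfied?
No

No, the formula is not satisfiable.

No assignment of truth values to the variables can make all 30 clauses true simultaneously.

The formula is UNSAT (unsatisfiable).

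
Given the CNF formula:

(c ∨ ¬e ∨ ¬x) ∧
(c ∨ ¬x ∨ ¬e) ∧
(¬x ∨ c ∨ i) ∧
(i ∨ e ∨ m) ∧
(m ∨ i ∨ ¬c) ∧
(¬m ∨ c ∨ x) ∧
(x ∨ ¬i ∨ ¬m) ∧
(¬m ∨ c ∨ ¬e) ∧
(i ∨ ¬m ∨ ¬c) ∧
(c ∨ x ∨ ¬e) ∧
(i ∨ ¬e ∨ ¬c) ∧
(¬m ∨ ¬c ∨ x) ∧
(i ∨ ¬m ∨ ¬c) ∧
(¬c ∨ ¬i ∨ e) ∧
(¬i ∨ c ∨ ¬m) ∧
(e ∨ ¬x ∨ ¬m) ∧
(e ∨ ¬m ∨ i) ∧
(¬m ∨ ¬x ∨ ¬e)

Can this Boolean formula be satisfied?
Yes

Yes, the formula is satisfiable.

One satisfying assignment is: c=False, e=False, i=True, m=False, x=False

Verification: With this assignment, all 18 clauses evaluate to true.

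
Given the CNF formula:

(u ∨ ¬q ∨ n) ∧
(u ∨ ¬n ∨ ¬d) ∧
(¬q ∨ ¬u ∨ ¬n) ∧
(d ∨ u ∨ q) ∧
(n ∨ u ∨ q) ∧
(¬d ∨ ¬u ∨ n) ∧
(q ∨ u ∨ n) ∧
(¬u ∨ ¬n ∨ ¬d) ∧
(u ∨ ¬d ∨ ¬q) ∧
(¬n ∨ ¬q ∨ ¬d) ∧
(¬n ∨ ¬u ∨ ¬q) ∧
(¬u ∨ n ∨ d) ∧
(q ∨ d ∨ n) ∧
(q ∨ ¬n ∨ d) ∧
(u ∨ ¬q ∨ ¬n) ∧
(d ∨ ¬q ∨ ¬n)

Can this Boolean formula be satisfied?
No

No, the formula is not satisfiable.

No assignment of truth values to the variables can make all 16 clauses true simultaneously.

The formula is UNSAT (unsatisfiable).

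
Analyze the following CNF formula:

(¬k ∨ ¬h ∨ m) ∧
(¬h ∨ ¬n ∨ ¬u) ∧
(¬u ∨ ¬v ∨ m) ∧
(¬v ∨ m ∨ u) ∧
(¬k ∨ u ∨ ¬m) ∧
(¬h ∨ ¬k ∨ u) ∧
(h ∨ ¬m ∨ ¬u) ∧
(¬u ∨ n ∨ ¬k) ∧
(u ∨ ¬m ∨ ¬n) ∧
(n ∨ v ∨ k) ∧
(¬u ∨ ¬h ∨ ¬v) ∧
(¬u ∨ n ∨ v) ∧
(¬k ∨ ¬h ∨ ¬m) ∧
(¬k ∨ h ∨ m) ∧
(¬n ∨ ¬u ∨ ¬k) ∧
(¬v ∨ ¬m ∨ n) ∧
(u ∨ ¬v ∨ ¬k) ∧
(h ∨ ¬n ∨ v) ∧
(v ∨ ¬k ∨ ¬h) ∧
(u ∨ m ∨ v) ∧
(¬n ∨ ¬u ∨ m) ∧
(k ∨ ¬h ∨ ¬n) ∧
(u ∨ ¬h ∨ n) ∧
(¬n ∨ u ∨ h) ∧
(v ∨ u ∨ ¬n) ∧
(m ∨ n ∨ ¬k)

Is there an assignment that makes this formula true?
No

No, the formula is not satisfiable.

No assignment of truth values to the variables can make all 26 clauses true simultaneously.

The formula is UNSAT (unsatisfiable).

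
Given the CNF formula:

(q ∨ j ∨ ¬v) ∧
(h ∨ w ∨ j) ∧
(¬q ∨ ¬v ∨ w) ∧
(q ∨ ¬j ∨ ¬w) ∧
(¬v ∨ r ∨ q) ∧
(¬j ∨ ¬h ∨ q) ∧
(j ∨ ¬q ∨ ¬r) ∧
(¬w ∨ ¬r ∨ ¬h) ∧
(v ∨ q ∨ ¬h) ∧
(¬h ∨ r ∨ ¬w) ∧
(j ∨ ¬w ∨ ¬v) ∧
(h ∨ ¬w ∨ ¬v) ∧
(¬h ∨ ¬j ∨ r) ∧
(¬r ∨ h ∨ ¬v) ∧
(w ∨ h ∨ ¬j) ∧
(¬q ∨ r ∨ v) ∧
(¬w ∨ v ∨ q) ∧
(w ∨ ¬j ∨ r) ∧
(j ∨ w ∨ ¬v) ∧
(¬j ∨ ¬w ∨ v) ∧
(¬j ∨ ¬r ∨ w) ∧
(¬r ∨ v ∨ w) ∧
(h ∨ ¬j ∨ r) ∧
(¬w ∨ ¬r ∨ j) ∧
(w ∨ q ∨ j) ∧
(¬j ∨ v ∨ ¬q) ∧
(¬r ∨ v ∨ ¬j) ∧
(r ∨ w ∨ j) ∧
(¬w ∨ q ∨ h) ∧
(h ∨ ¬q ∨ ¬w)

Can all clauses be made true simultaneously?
No

No, the formula is not satisfiable.

No assignment of truth values to the variables can make all 30 clauses true simultaneously.

The formula is UNSAT (unsatisfiable).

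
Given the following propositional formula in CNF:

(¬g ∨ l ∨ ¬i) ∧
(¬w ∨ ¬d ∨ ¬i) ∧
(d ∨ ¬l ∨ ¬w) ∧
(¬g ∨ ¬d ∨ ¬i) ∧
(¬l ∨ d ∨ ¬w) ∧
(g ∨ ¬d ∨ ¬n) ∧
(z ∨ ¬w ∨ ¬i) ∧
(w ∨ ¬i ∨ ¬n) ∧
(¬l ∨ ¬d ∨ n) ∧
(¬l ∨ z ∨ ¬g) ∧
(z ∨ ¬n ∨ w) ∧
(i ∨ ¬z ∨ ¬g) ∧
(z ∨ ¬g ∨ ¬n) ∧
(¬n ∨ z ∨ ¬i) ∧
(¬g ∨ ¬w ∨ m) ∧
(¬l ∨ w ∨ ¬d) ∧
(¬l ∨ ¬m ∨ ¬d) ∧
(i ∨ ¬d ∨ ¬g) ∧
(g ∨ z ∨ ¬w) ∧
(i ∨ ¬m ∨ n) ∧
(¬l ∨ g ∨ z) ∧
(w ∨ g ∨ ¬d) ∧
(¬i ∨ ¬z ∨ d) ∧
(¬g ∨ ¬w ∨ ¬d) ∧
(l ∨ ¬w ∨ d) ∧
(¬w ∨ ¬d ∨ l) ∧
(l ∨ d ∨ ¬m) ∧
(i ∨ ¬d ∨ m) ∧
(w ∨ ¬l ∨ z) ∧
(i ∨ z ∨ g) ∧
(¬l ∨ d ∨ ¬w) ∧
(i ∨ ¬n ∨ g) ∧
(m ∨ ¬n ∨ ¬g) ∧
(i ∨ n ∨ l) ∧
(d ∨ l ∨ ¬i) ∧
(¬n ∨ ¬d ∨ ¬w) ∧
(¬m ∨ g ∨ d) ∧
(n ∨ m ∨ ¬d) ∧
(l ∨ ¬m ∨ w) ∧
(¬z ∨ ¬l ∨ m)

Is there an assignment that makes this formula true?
No

No, the formula is not satisfiable.

No assignment of truth values to the variables can make all 40 clauses true simultaneously.

The formula is UNSAT (unsatisfiable).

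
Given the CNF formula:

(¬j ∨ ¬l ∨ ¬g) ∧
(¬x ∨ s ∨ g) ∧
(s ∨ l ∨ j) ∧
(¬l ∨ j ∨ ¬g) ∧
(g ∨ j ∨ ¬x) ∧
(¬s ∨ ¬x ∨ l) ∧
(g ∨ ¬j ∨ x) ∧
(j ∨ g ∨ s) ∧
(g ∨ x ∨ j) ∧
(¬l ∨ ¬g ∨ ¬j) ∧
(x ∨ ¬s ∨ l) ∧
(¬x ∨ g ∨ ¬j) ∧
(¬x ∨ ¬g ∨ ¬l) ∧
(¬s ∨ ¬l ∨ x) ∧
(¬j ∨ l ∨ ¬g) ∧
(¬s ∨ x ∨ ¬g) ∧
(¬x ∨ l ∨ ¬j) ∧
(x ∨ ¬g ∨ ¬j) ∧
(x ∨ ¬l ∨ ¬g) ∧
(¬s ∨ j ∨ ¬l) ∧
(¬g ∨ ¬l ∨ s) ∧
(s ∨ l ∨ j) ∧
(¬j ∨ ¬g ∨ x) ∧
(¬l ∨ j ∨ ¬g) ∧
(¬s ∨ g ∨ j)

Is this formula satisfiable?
No

No, the formula is not satisfiable.

No assignment of truth values to the variables can make all 25 clauses true simultaneously.

The formula is UNSAT (unsatisfiable).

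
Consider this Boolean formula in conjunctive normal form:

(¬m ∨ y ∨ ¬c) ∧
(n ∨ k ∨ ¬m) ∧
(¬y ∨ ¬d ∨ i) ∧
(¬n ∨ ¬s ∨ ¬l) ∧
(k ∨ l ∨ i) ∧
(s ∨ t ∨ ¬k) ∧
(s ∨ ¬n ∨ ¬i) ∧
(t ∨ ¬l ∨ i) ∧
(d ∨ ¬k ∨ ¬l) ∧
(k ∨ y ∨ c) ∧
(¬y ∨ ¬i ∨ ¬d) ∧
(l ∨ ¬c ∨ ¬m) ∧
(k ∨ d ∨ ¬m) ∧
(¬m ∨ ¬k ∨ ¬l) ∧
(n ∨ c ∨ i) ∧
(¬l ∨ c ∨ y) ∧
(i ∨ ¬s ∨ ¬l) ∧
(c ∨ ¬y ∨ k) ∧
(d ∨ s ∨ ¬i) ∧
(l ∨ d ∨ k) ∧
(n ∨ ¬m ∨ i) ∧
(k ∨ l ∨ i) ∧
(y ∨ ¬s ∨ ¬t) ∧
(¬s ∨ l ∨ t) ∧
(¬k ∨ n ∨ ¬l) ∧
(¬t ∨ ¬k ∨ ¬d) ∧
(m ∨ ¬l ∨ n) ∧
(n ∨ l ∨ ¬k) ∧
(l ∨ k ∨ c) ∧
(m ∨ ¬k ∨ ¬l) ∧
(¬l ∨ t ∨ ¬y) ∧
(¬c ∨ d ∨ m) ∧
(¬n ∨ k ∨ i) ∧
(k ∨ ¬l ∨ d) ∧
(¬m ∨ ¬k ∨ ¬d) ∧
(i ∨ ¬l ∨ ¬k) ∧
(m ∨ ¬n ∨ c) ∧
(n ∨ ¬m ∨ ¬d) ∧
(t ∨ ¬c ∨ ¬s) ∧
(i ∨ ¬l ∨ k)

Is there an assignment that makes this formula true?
Yes

Yes, the formula is satisfiable.

One satisfying assignment is: k=False, s=False, d=True, c=True, l=False, m=False, y=False, n=False, t=False, i=True

Verification: With this assignment, all 40 clauses evaluate to true.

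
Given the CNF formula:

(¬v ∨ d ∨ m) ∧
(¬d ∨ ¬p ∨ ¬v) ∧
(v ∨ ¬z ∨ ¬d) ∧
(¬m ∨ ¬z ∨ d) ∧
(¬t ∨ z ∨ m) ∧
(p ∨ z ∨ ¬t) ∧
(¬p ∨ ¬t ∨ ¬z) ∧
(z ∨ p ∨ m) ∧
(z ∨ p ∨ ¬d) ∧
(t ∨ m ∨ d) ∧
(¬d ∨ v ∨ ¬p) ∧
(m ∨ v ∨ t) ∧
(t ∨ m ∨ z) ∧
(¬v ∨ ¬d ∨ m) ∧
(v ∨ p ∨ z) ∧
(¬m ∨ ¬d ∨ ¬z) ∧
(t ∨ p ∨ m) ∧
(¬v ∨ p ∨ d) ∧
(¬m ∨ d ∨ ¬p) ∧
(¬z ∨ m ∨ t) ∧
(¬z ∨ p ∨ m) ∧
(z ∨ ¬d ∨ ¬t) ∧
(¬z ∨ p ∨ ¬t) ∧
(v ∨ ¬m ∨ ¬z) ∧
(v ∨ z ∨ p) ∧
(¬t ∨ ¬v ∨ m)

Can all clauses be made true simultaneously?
No

No, the formula is not satisfiable.

No assignment of truth values to the variables can make all 26 clauses true simultaneously.

The formula is UNSAT (unsatisfiable).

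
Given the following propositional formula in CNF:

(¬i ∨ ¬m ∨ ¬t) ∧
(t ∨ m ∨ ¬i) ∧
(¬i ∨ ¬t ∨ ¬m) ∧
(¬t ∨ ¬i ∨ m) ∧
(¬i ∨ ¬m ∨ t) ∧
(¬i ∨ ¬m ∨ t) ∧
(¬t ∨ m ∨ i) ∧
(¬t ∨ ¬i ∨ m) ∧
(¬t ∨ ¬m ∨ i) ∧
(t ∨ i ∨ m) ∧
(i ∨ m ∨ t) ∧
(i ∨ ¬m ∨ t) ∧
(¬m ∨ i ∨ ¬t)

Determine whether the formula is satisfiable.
No

No, the formula is not satisfiable.

No assignment of truth values to the variables can make all 13 clauses true simultaneously.

The formula is UNSAT (unsatisfiable).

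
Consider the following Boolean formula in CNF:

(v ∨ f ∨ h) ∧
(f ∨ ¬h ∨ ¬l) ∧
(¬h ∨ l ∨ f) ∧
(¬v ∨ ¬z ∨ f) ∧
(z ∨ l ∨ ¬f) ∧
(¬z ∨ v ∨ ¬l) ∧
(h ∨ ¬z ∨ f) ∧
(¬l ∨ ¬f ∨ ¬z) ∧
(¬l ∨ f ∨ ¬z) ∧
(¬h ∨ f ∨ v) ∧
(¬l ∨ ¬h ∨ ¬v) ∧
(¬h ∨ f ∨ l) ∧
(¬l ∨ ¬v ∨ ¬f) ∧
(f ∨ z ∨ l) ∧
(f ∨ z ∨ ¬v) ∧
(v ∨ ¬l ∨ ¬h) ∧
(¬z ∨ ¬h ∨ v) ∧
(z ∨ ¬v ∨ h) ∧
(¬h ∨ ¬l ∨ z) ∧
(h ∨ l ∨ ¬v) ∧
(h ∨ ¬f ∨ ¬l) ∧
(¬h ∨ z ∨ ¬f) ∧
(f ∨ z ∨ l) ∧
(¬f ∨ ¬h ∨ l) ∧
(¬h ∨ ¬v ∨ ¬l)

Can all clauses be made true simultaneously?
Yes

Yes, the formula is satisfiable.

One satisfying assignment is: f=True, l=False, z=True, h=False, v=False

Verification: With this assignment, all 25 clauses evaluate to true.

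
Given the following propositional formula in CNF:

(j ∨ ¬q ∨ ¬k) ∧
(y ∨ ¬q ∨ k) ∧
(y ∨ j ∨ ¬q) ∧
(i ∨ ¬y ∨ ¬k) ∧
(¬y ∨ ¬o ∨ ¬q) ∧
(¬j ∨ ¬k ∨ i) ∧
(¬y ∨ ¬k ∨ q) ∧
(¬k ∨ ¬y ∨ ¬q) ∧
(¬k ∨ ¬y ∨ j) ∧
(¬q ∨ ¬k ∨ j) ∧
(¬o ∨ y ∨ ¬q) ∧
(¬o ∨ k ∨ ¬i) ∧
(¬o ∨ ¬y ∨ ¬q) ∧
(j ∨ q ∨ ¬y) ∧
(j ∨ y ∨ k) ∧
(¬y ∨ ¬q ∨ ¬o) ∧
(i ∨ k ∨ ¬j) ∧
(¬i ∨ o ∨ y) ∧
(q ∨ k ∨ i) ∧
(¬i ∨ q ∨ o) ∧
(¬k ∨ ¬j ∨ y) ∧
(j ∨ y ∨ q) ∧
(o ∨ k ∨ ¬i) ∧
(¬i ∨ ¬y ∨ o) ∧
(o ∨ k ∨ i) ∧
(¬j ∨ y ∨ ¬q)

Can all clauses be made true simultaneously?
No

No, the formula is not satisfiable.

No assignment of truth values to the variables can make all 26 clauses true simultaneously.

The formula is UNSAT (unsatisfiable).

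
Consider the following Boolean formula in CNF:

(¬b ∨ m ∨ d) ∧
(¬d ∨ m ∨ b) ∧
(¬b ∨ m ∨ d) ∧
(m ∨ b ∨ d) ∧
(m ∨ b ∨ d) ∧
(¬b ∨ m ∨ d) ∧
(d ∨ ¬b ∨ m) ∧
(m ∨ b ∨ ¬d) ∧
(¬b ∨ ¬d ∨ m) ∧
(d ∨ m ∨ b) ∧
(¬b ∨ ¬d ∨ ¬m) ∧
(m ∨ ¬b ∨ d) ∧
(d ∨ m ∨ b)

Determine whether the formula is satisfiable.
Yes

Yes, the formula is satisfiable.

One satisfying assignment is: d=False, m=True, b=False

Verification: With this assignment, all 13 clauses evaluate to true.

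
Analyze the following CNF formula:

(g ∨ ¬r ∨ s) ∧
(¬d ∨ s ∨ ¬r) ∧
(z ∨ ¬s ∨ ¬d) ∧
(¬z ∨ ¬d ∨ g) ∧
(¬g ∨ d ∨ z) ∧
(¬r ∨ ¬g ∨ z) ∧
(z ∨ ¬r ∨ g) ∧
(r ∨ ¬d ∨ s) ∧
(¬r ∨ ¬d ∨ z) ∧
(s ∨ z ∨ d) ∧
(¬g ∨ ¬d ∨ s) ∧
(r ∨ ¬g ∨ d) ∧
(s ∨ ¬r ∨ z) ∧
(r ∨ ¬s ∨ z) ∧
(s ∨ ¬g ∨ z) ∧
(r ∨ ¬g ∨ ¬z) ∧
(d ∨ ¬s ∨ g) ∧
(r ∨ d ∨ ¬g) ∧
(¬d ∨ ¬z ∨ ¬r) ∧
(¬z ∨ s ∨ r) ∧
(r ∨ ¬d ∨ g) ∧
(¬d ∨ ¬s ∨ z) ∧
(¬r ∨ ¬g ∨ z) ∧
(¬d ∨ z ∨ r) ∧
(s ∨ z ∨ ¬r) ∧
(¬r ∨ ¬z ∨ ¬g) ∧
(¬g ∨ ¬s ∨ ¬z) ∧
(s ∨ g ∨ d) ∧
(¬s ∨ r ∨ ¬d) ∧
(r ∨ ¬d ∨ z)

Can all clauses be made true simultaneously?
No

No, the formula is not satisfiable.

No assignment of truth values to the variables can make all 30 clauses true simultaneously.

The formula is UNSAT (unsatisfiable).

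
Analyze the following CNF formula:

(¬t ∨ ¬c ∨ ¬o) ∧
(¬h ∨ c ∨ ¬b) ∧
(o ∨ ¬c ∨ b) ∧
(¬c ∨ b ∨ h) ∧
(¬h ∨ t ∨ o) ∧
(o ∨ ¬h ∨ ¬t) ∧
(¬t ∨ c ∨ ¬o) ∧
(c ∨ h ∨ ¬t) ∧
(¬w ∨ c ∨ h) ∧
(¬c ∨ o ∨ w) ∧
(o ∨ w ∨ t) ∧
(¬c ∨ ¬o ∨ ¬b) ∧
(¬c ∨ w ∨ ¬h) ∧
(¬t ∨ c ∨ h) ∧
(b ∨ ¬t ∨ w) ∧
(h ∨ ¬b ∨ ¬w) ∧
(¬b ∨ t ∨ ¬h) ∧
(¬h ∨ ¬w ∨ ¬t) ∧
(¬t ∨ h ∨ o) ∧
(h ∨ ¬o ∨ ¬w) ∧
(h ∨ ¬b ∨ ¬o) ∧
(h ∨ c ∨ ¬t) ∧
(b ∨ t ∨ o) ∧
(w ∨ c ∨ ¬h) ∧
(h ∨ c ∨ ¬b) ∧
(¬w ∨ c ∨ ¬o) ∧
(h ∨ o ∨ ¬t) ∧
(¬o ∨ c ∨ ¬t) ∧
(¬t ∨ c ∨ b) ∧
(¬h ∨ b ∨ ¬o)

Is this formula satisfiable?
Yes

Yes, the formula is satisfiable.

One satisfying assignment is: t=False, h=False, o=True, c=False, b=False, w=False

Verification: With this assignment, all 30 clauses evaluate to true.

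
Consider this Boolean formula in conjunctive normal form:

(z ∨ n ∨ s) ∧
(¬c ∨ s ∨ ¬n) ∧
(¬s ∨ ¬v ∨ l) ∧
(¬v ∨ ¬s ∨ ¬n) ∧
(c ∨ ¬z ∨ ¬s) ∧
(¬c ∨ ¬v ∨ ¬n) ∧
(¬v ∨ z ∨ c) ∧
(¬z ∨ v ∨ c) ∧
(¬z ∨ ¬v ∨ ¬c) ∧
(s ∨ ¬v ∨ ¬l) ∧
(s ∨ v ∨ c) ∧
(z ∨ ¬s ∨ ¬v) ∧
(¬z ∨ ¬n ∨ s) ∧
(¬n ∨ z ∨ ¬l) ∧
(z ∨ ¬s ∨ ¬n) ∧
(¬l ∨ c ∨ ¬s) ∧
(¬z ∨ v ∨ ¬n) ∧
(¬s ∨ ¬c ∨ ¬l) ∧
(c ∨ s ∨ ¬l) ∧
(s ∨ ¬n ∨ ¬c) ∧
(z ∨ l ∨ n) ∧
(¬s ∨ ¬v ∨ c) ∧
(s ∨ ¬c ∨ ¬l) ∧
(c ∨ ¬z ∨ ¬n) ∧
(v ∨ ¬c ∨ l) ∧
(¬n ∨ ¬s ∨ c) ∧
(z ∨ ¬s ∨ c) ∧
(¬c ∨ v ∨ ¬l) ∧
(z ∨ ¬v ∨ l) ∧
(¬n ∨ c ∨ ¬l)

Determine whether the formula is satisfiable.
Yes

Yes, the formula is satisfiable.

One satisfying assignment is: l=False, z=True, v=True, n=False, s=False, c=False

Verification: With this assignment, all 30 clauses evaluate to true.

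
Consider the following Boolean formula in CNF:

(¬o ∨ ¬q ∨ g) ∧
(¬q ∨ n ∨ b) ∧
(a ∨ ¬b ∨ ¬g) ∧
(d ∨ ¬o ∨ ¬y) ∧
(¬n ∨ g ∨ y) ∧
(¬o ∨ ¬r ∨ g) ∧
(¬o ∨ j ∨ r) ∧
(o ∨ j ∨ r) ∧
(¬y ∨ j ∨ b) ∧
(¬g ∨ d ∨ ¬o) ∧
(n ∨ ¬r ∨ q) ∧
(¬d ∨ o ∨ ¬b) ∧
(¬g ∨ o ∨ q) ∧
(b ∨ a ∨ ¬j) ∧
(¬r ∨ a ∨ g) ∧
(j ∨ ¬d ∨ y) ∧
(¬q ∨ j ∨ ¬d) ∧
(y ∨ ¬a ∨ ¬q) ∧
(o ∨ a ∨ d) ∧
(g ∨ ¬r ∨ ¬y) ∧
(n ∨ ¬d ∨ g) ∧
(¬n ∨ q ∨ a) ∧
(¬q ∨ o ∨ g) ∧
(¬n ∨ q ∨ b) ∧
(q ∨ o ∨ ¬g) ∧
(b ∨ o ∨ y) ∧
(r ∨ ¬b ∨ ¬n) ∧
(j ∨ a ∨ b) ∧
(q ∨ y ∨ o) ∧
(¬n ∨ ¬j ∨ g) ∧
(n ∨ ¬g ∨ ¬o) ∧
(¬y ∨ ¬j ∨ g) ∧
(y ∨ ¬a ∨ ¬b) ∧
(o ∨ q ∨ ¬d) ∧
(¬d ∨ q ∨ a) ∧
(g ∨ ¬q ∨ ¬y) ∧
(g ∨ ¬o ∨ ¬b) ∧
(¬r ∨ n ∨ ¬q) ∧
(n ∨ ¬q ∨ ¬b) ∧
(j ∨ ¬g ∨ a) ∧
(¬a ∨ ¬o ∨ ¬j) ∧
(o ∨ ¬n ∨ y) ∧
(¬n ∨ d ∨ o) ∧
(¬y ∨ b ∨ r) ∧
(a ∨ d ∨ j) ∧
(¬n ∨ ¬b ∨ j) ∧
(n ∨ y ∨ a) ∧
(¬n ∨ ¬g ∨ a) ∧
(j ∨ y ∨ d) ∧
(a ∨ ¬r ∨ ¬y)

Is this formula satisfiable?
Yes

Yes, the formula is satisfiable.

One satisfying assignment is: n=True, r=True, g=True, j=True, y=True, d=True, a=True, q=True, b=False, o=False

Verification: With this assignment, all 50 clauses evaluate to true.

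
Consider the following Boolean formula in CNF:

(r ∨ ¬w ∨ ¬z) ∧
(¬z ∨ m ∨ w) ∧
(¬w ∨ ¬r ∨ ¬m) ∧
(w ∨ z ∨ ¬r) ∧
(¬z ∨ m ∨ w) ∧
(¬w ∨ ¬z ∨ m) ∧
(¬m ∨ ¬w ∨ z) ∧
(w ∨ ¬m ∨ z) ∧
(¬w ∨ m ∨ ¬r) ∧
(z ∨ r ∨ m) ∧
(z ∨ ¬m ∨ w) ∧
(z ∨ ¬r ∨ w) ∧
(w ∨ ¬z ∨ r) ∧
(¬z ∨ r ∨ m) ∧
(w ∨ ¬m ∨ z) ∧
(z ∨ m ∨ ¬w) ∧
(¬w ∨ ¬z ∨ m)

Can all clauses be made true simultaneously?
Yes

Yes, the formula is satisfiable.

One satisfying assignment is: z=True, w=False, m=True, r=True

Verification: With this assignment, all 17 clauses evaluate to true.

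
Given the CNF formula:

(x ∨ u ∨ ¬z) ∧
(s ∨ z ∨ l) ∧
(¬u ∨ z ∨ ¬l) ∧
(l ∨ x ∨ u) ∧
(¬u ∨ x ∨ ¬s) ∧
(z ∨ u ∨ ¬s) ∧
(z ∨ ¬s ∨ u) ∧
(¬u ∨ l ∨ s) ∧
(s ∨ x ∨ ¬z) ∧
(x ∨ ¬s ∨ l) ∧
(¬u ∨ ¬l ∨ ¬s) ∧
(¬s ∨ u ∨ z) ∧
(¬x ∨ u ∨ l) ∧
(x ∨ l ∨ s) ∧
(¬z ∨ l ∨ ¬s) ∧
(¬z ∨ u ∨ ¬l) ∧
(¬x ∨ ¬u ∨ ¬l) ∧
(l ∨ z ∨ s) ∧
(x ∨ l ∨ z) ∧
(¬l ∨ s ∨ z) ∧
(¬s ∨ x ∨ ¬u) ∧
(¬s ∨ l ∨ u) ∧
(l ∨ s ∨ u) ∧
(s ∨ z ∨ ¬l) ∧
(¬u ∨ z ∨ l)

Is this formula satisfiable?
No

No, the formula is not satisfiable.

No assignment of truth values to the variables can make all 25 clauses true simultaneously.

The formula is UNSAT (unsatisfiable).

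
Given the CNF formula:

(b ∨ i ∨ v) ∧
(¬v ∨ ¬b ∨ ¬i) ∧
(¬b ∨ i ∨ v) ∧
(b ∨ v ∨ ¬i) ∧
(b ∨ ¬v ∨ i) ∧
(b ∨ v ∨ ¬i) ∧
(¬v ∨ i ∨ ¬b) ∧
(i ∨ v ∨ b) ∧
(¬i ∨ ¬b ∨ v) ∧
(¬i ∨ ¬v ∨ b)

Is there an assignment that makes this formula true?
No

No, the formula is not satisfiable.

No assignment of truth values to the variables can make all 10 clauses true simultaneously.

The formula is UNSAT (unsatisfiable).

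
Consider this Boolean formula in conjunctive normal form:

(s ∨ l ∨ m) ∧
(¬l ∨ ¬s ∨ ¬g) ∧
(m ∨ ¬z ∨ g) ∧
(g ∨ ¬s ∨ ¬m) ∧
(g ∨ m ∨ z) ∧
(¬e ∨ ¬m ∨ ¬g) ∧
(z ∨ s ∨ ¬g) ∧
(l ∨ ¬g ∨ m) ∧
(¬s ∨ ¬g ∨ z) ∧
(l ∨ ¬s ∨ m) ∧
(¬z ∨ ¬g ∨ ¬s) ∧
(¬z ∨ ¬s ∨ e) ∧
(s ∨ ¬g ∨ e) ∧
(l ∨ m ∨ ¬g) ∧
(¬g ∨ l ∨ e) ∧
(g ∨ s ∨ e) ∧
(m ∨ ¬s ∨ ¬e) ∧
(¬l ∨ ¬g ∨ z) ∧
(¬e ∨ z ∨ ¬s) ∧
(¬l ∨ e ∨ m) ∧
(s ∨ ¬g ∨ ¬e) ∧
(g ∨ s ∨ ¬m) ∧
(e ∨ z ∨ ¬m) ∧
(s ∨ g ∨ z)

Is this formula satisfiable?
No

No, the formula is not satisfiable.

No assignment of truth values to the variables can make all 24 clauses true simultaneously.

The formula is UNSAT (unsatisfiable).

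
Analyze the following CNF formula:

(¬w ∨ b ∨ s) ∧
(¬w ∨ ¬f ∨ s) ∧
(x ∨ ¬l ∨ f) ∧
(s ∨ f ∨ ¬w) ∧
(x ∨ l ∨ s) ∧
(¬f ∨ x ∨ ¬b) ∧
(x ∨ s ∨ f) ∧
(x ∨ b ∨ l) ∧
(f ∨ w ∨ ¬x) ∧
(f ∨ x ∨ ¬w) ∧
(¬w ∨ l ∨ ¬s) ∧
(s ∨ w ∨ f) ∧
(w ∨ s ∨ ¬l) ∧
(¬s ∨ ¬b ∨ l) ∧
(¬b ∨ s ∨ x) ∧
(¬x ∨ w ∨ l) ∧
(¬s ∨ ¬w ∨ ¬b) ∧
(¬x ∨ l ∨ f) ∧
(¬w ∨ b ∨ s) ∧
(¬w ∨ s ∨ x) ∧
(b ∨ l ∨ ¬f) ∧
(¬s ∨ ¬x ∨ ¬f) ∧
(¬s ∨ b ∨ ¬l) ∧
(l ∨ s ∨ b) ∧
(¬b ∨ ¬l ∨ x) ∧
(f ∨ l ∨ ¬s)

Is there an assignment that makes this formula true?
No

No, the formula is not satisfiable.

No assignment of truth values to the variables can make all 26 clauses true simultaneously.

The formula is UNSAT (unsatisfiable).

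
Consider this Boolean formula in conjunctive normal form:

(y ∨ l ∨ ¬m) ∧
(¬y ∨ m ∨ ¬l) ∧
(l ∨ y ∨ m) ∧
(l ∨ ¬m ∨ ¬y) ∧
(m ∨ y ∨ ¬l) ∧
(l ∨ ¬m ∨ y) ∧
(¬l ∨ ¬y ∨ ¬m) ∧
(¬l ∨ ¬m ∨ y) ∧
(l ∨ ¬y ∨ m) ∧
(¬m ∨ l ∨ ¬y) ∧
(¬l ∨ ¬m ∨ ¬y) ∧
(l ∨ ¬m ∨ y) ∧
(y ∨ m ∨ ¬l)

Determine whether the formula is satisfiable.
No

No, the formula is not satisfiable.

No assignment of truth values to the variables can make all 13 clauses true simultaneously.

The formula is UNSAT (unsatisfiable).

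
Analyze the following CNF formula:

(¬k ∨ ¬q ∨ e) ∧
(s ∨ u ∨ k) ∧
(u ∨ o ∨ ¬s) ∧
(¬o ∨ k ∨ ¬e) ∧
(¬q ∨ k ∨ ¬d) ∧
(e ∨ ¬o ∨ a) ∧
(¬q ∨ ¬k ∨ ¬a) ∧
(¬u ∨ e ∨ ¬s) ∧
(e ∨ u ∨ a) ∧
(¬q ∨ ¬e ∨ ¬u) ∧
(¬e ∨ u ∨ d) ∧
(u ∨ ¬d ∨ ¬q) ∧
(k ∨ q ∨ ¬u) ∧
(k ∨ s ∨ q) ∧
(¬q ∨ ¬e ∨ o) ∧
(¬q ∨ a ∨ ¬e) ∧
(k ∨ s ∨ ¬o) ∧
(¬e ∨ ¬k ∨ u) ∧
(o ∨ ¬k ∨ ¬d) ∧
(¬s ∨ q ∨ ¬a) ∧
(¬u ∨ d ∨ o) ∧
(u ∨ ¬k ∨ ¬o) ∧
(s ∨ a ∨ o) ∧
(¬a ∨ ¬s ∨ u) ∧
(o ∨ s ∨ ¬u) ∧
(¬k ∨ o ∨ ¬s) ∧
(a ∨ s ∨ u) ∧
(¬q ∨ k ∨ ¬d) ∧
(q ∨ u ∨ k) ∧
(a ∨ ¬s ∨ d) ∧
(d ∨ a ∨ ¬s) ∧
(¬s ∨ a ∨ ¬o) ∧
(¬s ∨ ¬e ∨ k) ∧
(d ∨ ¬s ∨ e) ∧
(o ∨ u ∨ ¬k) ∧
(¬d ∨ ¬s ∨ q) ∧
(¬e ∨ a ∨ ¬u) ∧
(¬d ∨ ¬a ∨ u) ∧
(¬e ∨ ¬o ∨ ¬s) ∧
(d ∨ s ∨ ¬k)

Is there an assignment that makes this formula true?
Yes

Yes, the formula is satisfiable.

One satisfying assignment is: d=True, k=True, q=False, o=True, s=False, e=True, u=True, a=True

Verification: With this assignment, all 40 clauses evaluate to true.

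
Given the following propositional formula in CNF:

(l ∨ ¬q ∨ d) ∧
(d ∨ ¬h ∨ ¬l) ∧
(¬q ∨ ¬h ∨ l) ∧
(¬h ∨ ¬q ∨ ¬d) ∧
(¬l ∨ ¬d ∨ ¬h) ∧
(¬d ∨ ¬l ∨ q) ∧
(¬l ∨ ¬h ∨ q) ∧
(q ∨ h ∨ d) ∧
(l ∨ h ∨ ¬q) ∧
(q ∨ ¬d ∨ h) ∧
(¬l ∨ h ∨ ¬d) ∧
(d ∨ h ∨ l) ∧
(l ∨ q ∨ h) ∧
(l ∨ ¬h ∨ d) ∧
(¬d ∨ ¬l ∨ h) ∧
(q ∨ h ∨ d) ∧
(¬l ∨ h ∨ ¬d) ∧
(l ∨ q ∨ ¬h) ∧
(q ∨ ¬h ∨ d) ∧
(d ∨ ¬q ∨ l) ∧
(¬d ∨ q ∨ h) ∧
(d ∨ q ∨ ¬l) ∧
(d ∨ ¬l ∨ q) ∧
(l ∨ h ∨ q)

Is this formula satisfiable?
Yes

Yes, the formula is satisfiable.

One satisfying assignment is: q=True, d=False, l=True, h=False

Verification: With this assignment, all 24 clauses evaluate to true.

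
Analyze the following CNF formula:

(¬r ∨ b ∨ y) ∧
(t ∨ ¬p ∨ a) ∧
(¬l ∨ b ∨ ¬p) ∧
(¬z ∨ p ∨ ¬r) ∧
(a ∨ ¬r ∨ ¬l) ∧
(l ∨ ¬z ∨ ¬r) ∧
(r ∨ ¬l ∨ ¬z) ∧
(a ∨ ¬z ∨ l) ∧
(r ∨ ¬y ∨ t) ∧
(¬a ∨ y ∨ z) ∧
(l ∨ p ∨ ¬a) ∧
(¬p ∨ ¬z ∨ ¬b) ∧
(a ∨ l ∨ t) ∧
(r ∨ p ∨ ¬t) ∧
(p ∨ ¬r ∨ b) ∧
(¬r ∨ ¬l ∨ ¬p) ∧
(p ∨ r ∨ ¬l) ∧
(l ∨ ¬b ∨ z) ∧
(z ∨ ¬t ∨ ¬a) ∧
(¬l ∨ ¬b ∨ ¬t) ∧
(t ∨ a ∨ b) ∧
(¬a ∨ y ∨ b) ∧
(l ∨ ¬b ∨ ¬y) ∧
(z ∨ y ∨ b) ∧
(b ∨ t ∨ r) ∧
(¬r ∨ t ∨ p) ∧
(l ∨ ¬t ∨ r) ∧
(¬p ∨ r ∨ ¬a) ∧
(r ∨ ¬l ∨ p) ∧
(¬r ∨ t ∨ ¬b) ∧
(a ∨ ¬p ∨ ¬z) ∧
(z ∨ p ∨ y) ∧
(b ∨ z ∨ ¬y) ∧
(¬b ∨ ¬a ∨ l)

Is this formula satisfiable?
No

No, the formula is not satisfiable.

No assignment of truth values to the variables can make all 34 clauses true simultaneously.

The formula is UNSAT (unsatisfiable).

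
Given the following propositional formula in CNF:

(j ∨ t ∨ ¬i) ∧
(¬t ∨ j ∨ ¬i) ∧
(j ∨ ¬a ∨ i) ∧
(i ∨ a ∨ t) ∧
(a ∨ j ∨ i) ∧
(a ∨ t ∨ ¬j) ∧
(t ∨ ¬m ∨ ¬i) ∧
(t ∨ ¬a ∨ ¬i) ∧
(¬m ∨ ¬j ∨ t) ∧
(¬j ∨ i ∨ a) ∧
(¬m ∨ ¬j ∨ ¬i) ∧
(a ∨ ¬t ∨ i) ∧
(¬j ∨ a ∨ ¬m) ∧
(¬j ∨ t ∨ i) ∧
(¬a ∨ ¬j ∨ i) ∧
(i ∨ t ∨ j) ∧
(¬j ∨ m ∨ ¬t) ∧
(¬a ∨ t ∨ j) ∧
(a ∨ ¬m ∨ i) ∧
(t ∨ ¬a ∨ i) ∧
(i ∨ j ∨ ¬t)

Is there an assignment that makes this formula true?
No

No, the formula is not satisfiable.

No assignment of truth values to the variables can make all 21 clauses true simultaneously.

The formula is UNSAT (unsatisfiable).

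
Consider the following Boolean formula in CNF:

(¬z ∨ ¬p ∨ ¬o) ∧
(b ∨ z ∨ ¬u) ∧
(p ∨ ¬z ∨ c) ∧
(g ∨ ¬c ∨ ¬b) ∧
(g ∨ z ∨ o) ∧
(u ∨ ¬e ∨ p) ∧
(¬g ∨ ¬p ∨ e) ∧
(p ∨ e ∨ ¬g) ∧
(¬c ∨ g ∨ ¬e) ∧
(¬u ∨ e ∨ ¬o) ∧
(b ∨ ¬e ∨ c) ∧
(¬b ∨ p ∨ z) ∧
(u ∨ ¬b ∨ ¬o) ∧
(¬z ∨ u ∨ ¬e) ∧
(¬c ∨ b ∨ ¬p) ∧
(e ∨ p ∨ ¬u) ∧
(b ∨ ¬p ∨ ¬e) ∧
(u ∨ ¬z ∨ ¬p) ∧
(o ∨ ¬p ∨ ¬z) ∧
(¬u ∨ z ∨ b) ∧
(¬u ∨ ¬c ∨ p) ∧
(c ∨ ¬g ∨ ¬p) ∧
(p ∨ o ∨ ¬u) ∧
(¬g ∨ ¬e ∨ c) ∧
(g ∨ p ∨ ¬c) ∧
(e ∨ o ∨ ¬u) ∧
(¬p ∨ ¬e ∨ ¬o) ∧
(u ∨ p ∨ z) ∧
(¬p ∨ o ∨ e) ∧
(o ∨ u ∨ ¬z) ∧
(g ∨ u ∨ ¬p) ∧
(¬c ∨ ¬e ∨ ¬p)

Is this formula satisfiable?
No

No, the formula is not satisfiable.

No assignment of truth values to the variables can make all 32 clauses true simultaneously.

The formula is UNSAT (unsatisfiable).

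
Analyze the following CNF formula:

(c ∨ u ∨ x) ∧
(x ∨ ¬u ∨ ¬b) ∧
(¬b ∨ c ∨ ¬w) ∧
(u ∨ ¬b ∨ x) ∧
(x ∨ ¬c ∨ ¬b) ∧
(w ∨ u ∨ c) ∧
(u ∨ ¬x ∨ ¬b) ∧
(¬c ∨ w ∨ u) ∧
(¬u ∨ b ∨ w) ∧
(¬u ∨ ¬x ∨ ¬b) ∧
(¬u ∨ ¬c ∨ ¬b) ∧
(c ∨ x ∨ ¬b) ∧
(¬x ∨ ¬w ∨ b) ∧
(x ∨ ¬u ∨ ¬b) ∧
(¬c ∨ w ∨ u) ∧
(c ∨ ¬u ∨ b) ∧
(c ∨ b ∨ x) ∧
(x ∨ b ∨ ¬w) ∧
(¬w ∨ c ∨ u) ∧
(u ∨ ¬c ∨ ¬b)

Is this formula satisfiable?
No

No, the formula is not satisfiable.

No assignment of truth values to the variables can make all 20 clauses true simultaneously.

The formula is UNSAT (unsatisfiable).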